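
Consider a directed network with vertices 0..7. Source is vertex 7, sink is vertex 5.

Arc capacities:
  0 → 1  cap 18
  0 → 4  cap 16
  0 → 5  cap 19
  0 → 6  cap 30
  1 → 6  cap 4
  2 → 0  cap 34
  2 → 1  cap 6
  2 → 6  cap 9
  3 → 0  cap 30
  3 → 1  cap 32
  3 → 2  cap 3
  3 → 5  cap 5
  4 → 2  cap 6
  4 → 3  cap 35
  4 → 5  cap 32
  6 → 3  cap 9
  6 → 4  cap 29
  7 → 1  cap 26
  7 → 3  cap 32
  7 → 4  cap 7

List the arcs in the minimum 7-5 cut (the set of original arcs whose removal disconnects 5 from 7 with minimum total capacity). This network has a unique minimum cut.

Min-cut arcs: {(1,6), (7,3), (7,4)} (total capacity 43)

augment #1: 7→3→5 push 5
augment #2: 7→4→5 push 7
augment #3: 7→3→0→5 push 19
augment #4: 7→1→6→4→5 push 4
augment #5: 7→3→0→4→5 push 8
max flow = 43; residual-reachable set from 7 gives S-side
cut edges (S→T): {(1,6), (7,3), (7,4)} total cap 43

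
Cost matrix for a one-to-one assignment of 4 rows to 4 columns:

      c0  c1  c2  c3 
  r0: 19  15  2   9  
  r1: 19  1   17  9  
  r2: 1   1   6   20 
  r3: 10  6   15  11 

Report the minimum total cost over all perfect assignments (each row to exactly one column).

optimal assignment: row0→col2 (cost 2), row1→col1 (cost 1), row2→col0 (cost 1), row3→col3 (cost 11)
total = 2 + 1 + 1 + 11 = 15

Minimum assignment cost: 15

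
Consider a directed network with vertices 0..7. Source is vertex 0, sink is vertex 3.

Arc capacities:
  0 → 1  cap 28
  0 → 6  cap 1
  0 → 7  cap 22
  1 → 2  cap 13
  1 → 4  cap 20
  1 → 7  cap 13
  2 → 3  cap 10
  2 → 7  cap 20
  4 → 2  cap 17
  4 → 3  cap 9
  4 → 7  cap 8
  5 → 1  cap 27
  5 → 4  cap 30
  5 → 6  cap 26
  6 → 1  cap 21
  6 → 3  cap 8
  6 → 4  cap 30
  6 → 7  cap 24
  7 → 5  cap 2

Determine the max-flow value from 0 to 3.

Maximum flow value: 22

augment #1: 0→6→3 bottleneck 1, total now 1
augment #2: 0→1→2→3 bottleneck 10, total now 11
augment #3: 0→1→4→3 bottleneck 9, total now 20
augment #4: 0→7→5→6→3 bottleneck 2, total now 22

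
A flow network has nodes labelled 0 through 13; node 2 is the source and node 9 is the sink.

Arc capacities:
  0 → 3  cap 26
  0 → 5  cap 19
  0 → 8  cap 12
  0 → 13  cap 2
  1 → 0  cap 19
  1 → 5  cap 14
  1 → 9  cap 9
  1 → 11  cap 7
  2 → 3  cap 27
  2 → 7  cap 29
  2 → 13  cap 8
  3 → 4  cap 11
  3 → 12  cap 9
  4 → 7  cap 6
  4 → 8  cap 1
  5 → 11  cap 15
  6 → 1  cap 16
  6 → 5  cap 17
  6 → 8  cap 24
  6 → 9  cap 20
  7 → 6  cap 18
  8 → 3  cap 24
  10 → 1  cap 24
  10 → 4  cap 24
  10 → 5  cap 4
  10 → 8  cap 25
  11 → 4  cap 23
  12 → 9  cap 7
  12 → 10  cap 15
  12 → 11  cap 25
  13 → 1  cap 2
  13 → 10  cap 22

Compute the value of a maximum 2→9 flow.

Maximum flow value: 34

augment #1: 2→3→12→9 bottleneck 7, total now 7
augment #2: 2→7→6→9 bottleneck 18, total now 25
augment #3: 2→13→1→9 bottleneck 2, total now 27
augment #4: 2→13→10→1→9 bottleneck 6, total now 33
augment #5: 2→3→12→10→1→9 bottleneck 1, total now 34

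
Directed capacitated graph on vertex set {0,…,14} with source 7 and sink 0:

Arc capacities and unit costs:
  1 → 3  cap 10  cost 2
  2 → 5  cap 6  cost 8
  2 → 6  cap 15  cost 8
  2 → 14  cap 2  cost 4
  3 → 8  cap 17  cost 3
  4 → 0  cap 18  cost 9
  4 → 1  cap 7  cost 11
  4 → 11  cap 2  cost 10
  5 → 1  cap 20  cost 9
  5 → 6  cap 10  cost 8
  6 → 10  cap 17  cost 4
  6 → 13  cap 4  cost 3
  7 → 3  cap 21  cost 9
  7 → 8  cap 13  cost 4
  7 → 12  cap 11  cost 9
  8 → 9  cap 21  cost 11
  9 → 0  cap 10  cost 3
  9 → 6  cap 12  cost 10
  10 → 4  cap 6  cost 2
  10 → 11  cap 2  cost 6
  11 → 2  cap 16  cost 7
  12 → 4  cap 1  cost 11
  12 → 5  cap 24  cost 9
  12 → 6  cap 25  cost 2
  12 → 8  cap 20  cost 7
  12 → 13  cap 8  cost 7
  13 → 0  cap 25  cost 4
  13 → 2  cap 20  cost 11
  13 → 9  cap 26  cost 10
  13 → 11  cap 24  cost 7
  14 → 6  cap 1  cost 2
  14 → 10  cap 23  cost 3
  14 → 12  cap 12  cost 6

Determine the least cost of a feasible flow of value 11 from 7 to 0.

shortest-cost path #1: 7→8→9→0 push 10 @ unit cost 18 (adds 180)
shortest-cost path #2: 7→12→6→13→0 push 1 @ unit cost 18 (adds 18)
total cost = 198

Minimum cost for 11 units: 198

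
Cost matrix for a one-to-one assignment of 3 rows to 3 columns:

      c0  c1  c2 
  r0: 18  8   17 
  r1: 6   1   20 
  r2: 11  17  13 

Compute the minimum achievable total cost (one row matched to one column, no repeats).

Minimum assignment cost: 27

optimal assignment: row0→col1 (cost 8), row1→col0 (cost 6), row2→col2 (cost 13)
total = 8 + 6 + 13 = 27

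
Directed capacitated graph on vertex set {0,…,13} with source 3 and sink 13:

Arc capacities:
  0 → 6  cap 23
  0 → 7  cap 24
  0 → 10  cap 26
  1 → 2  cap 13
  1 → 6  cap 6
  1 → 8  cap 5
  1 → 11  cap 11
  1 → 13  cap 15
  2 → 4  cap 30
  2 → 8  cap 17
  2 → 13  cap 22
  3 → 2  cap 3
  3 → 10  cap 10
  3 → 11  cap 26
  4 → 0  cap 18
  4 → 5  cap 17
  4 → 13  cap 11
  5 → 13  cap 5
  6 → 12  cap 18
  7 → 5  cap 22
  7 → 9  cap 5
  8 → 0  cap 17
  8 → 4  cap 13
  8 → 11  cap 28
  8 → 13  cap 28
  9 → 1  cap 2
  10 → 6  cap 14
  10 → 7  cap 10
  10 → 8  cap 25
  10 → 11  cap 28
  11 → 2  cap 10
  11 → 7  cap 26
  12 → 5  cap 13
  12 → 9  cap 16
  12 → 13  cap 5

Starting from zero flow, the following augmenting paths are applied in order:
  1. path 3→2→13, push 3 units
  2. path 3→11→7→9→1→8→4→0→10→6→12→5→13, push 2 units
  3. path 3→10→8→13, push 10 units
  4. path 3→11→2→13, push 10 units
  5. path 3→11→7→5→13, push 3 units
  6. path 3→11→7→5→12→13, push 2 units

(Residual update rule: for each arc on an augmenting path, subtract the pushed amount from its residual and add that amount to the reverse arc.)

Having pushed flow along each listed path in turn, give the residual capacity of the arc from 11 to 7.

after path 1 (3→2→13, push 3): res(11,7)=26
after path 2 (3→11→7→9→1→8→4→0→10→6→12→5→13, push 2): res(11,7)=24
after path 3 (3→10→8→13, push 10): res(11,7)=24
after path 4 (3→11→2→13, push 10): res(11,7)=24
after path 5 (3→11→7→5→13, push 3): res(11,7)=21
after path 6 (3→11→7→5→12→13, push 2): res(11,7)=19

Residual capacity of (11,7): 19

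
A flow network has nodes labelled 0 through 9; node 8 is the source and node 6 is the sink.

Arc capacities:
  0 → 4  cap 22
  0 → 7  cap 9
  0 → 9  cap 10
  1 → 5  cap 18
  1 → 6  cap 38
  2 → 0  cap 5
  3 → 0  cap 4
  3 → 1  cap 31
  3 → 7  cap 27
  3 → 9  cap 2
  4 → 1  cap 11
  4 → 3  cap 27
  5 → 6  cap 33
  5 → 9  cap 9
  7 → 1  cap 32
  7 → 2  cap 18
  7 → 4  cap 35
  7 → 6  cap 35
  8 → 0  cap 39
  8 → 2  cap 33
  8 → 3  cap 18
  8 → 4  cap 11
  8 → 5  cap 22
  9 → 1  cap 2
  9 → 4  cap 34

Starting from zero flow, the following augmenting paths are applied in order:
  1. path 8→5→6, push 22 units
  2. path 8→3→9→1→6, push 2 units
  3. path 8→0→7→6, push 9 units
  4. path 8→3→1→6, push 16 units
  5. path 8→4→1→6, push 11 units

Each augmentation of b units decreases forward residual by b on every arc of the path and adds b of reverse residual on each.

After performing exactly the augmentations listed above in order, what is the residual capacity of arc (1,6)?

Residual capacity of (1,6): 9

after path 1 (8→5→6, push 22): res(1,6)=38
after path 2 (8→3→9→1→6, push 2): res(1,6)=36
after path 3 (8→0→7→6, push 9): res(1,6)=36
after path 4 (8→3→1→6, push 16): res(1,6)=20
after path 5 (8→4→1→6, push 11): res(1,6)=9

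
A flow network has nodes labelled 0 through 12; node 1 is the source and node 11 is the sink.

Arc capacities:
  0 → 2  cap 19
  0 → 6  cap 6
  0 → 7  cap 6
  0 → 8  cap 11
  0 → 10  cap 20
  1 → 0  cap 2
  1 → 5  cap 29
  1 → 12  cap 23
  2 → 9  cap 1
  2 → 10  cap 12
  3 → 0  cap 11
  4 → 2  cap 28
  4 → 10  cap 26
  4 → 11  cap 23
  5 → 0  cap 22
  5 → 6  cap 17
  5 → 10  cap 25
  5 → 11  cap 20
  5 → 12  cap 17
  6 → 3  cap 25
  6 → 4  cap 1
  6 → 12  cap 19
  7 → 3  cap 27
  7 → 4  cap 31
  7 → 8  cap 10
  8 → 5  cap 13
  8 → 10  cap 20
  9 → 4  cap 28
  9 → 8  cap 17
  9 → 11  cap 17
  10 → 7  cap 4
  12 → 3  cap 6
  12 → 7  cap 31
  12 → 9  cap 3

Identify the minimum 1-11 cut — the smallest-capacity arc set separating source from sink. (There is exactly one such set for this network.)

Min-cut arcs: {(2,9), (4,11), (5,11), (12,9)} (total capacity 47)

augment #1: 1→5→11 push 20
augment #2: 1→12→9→11 push 3
augment #3: 1→0→2→9→11 push 1
augment #4: 1→0→6→4→11 push 1
augment #5: 1→12→7→4→11 push 20
augment #6: 1→5→0→7→4→11 push 2
max flow = 47; residual-reachable set from 1 gives S-side
cut edges (S→T): {(2,9), (4,11), (5,11), (12,9)} total cap 47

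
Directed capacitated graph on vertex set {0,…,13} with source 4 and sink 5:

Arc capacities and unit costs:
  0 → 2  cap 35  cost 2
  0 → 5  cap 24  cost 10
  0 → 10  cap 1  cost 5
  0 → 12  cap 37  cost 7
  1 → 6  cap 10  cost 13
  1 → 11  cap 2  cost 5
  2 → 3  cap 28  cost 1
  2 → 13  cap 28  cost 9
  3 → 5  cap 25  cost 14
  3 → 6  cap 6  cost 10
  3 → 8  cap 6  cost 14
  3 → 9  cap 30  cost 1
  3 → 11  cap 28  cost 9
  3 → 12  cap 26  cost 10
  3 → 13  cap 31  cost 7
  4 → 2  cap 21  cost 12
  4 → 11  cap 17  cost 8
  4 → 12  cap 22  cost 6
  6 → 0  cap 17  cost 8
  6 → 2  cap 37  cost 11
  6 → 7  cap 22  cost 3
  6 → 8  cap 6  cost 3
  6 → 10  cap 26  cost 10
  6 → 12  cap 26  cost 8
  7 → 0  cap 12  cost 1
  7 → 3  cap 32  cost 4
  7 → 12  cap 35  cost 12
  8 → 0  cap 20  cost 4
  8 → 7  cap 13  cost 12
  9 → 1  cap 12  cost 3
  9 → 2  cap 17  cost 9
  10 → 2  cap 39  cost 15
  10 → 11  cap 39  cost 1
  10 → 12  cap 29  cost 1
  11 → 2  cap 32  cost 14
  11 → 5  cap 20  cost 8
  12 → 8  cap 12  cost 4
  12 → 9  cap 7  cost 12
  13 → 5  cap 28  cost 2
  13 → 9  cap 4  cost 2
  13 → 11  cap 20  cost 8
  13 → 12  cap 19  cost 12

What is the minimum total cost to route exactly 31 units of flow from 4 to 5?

shortest-cost path #1: 4→11→5 push 17 @ unit cost 16 (adds 272)
shortest-cost path #2: 4→2→3→13→5 push 14 @ unit cost 22 (adds 308)
total cost = 580

Minimum cost for 31 units: 580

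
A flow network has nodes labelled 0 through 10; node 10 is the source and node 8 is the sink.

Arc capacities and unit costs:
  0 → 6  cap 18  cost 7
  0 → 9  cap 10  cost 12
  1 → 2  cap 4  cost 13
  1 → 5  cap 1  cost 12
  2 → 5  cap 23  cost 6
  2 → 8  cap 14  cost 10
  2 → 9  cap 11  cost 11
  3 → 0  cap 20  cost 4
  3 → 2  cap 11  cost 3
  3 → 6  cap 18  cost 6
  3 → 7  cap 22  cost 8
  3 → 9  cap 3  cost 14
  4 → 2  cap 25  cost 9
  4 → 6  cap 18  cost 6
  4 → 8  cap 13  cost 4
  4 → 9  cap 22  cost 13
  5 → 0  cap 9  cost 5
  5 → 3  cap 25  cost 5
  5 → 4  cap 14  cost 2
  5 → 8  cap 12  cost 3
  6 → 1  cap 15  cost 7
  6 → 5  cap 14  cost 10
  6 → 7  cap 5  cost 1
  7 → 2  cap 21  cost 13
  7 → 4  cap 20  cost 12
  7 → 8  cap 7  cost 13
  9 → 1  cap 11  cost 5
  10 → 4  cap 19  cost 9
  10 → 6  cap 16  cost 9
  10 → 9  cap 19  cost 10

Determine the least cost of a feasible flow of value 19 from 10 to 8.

shortest-cost path #1: 10→4→8 push 13 @ unit cost 13 (adds 169)
shortest-cost path #2: 10→6→5→8 push 6 @ unit cost 22 (adds 132)
total cost = 301

Minimum cost for 19 units: 301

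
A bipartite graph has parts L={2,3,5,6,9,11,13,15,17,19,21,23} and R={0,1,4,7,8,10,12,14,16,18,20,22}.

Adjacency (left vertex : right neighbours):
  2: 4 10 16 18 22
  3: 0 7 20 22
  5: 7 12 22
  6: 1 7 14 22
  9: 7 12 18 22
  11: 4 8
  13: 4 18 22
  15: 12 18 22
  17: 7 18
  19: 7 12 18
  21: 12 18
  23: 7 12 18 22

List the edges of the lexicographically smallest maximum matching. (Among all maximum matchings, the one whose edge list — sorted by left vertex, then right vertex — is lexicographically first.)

Lex-smallest maximum matching: {(2,10), (3,0), (5,7), (6,1), (9,12), (11,8), (13,4), (15,18), (23,22)}

|M| = 9 (so the lex-smallest maximum matching has 9 edges)
process left vertices in ascending order; for each, take the smallest-labelled available neighbour that still permits 9 edges overall, or leave it unmatched if none does
lex-smallest matching: {2-10, 3-0, 5-7, 6-1, 9-12, 11-8, 13-4, 15-18, 23-22}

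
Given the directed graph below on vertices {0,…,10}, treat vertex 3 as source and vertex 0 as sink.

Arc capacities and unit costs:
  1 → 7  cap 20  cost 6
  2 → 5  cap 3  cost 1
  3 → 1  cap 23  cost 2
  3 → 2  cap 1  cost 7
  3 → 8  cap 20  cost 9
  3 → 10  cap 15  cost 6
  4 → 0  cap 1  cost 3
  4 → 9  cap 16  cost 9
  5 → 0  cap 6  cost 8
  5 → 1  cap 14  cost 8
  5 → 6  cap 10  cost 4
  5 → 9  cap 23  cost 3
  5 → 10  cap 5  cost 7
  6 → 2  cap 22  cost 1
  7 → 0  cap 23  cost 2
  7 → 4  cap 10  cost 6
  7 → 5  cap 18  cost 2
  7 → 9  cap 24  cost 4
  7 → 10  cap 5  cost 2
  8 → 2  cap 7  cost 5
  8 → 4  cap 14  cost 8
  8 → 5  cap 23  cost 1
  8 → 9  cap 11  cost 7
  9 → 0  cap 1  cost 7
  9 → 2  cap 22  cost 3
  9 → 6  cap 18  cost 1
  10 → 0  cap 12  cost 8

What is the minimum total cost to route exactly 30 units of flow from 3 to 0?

Minimum cost for 30 units: 340

shortest-cost path #1: 3→1→7→0 push 20 @ unit cost 10 (adds 200)
shortest-cost path #2: 3→10→0 push 10 @ unit cost 14 (adds 140)
total cost = 340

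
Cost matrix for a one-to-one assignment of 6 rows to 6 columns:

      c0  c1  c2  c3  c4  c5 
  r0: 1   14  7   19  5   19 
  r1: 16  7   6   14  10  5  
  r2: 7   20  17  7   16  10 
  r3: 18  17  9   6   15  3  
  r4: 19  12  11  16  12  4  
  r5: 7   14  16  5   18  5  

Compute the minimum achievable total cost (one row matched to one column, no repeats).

optimal assignment: row0→col4 (cost 5), row1→col1 (cost 7), row2→col0 (cost 7), row3→col2 (cost 9), row4→col5 (cost 4), row5→col3 (cost 5)
total = 5 + 7 + 7 + 9 + 4 + 5 = 37

Minimum assignment cost: 37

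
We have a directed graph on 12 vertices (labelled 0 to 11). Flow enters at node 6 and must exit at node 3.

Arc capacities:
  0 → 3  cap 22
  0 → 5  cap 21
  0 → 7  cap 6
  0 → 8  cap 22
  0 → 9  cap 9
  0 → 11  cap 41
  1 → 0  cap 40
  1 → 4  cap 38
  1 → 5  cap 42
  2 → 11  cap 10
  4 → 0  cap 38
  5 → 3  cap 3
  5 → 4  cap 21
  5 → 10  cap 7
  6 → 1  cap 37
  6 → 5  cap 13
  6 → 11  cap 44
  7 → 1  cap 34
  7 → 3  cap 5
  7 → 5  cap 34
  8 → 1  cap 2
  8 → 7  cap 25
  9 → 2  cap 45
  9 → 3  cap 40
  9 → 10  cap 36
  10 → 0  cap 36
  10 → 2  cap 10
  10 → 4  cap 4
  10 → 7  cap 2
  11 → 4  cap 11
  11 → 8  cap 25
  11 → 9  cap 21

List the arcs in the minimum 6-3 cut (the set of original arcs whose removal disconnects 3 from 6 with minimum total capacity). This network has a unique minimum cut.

augment #1: 6→5→3 push 3
augment #2: 6→1→0→3 push 22
augment #3: 6→11→9→3 push 21
augment #4: 6→1→0→7→3 push 5
augment #5: 6→1→0→9→3 push 9
max flow = 60; residual-reachable set from 6 gives S-side
cut edges (S→T): {(0,3), (0,9), (5,3), (7,3), (11,9)} total cap 60

Min-cut arcs: {(0,3), (0,9), (5,3), (7,3), (11,9)} (total capacity 60)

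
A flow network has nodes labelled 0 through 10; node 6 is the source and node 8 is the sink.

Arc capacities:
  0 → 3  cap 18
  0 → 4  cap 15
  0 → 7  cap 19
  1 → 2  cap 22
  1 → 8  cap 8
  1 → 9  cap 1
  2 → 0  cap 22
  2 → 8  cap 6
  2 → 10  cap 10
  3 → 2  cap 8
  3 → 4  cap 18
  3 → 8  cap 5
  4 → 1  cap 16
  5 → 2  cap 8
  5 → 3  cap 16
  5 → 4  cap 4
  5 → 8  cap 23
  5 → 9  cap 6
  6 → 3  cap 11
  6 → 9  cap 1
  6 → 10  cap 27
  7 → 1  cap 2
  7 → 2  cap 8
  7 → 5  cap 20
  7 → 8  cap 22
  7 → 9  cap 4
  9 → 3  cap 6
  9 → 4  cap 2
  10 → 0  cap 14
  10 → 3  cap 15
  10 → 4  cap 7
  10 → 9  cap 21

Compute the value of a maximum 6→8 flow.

Maximum flow value: 38

augment #1: 6→3→8 bottleneck 5, total now 5
augment #2: 6→3→2→8 bottleneck 6, total now 11
augment #3: 6→9→4→1→8 bottleneck 1, total now 12
augment #4: 6→10→0→7→8 bottleneck 14, total now 26
augment #5: 6→10→4→1→8 bottleneck 7, total now 33
augment #6: 6→10→3→2→0→7→8 bottleneck 2, total now 35
augment #7: 6→10→3→4→1→2→0→7→8 bottleneck 3, total now 38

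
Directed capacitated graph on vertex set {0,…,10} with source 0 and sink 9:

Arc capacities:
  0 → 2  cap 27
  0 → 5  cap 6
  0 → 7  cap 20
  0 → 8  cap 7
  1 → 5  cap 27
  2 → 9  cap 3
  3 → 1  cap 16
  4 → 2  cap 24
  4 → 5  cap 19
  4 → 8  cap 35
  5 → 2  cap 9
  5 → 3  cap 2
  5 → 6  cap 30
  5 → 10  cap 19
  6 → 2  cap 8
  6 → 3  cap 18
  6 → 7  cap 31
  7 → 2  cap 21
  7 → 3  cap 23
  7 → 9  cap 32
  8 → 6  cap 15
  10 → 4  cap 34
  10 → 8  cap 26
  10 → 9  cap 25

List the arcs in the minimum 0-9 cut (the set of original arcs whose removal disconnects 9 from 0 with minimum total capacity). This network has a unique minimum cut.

augment #1: 0→2→9 push 3
augment #2: 0→7→9 push 20
augment #3: 0→5→10→9 push 6
augment #4: 0→8→6→7→9 push 7
max flow = 36; residual-reachable set from 0 gives S-side
cut edges (S→T): {(0,5), (0,7), (0,8), (2,9)} total cap 36

Min-cut arcs: {(0,5), (0,7), (0,8), (2,9)} (total capacity 36)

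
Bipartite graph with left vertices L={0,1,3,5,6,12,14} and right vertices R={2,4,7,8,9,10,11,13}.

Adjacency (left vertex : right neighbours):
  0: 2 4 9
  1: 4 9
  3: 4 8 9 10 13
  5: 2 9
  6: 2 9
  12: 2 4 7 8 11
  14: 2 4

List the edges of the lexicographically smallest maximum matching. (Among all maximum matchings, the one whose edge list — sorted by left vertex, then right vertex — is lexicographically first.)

Lex-smallest maximum matching: {(0,2), (1,4), (3,8), (5,9), (12,7)}

|M| = 5 (so the lex-smallest maximum matching has 5 edges)
process left vertices in ascending order; for each, take the smallest-labelled available neighbour that still permits 5 edges overall, or leave it unmatched if none does
lex-smallest matching: {0-2, 1-4, 3-8, 5-9, 12-7}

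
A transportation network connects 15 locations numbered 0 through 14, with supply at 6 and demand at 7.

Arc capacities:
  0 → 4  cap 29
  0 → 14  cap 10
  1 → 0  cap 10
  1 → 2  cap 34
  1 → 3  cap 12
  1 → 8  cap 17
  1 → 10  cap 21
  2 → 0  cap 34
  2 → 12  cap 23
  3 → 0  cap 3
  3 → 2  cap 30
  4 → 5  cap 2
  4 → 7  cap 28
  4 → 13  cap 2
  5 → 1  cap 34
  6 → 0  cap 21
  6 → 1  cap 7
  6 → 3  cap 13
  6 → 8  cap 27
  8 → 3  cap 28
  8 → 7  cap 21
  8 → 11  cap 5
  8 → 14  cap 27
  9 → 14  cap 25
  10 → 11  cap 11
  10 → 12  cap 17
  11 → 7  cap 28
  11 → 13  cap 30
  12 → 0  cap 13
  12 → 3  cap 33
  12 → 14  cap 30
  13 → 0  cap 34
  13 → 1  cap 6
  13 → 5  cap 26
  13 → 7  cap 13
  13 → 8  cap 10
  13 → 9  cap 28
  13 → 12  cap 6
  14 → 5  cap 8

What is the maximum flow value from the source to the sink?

Maximum flow value: 66

augment #1: 6→8→7 bottleneck 21, total now 21
augment #2: 6→0→4→7 bottleneck 21, total now 42
augment #3: 6→8→11→7 bottleneck 5, total now 47
augment #4: 6→1→0→4→7 bottleneck 7, total now 54
augment #5: 6→3→0→4→13→7 bottleneck 1, total now 55
augment #6: 6→3→0→1→10→11→7 bottleneck 2, total now 57
augment #7: 6→3→2→0→1→10→11→7 bottleneck 5, total now 62
augment #8: 6→8→14→5→1→10→11→7 bottleneck 1, total now 63
augment #9: 6→3→2→0→14→5→1→10→11→7 bottleneck 3, total now 66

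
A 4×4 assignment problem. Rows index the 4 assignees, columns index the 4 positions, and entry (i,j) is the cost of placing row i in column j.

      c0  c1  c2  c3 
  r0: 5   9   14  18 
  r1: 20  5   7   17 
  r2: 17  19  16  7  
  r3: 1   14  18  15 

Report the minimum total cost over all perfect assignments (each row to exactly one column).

optimal assignment: row0→col1 (cost 9), row1→col2 (cost 7), row2→col3 (cost 7), row3→col0 (cost 1)
total = 9 + 7 + 7 + 1 = 24

Minimum assignment cost: 24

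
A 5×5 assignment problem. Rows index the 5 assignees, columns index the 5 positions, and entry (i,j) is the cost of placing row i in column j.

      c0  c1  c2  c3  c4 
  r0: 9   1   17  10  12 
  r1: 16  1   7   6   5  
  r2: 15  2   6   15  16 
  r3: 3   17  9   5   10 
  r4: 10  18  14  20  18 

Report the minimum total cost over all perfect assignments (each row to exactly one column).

optimal assignment: row0→col1 (cost 1), row1→col4 (cost 5), row2→col2 (cost 6), row3→col3 (cost 5), row4→col0 (cost 10)
total = 1 + 5 + 6 + 5 + 10 = 27

Minimum assignment cost: 27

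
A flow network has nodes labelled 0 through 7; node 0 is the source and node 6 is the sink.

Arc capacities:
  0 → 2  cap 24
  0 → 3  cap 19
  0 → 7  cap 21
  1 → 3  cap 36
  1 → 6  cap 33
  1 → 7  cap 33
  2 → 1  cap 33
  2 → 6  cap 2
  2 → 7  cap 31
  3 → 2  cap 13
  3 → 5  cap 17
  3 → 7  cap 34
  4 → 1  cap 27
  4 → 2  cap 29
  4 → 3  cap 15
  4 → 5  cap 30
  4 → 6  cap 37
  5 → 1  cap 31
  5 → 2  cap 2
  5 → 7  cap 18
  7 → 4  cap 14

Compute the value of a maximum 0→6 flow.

augment #1: 0→2→6 bottleneck 2, total now 2
augment #2: 0→2→1→6 bottleneck 22, total now 24
augment #3: 0→7→4→6 bottleneck 14, total now 38
augment #4: 0→3→2→1→6 bottleneck 11, total now 49

Maximum flow value: 49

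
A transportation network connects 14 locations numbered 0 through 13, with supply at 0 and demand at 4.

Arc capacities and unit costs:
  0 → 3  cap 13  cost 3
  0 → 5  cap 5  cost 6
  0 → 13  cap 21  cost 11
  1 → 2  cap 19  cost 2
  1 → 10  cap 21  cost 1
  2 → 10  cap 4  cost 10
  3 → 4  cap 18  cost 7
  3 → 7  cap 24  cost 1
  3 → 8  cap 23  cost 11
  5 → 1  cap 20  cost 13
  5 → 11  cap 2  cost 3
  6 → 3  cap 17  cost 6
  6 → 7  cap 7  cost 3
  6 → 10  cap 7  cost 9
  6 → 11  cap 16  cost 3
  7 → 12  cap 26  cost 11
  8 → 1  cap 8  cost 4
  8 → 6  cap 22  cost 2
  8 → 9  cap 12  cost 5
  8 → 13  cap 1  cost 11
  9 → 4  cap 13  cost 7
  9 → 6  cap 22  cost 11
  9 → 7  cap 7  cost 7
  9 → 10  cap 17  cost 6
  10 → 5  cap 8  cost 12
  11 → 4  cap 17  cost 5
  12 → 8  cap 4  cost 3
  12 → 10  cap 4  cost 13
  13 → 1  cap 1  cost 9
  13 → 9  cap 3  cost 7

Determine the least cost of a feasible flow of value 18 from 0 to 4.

shortest-cost path #1: 0→3→4 push 13 @ unit cost 10 (adds 130)
shortest-cost path #2: 0→5→11→4 push 2 @ unit cost 14 (adds 28)
shortest-cost path #3: 0→13→9→4 push 3 @ unit cost 25 (adds 75)
total cost = 233

Minimum cost for 18 units: 233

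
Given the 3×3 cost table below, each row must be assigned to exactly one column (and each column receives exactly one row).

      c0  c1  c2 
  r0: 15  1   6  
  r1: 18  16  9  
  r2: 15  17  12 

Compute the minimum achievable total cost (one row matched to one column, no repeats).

optimal assignment: row0→col1 (cost 1), row1→col2 (cost 9), row2→col0 (cost 15)
total = 1 + 9 + 15 = 25

Minimum assignment cost: 25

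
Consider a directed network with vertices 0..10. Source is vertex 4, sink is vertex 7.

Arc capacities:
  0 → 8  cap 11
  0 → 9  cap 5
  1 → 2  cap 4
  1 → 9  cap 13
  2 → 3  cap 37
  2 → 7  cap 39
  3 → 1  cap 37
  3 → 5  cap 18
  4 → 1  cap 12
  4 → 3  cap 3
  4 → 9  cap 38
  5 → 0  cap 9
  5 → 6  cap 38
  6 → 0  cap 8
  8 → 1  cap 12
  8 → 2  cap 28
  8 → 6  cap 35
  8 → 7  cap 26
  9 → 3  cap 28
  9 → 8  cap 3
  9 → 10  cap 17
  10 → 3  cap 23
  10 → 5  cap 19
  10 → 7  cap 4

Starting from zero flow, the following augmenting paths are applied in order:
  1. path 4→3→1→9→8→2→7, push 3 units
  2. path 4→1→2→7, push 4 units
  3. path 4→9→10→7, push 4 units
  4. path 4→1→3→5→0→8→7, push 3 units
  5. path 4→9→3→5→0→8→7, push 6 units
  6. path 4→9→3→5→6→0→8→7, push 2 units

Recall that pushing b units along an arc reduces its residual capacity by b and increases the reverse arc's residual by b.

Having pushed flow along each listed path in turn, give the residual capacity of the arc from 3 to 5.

Residual capacity of (3,5): 7

after path 1 (4→3→1→9→8→2→7, push 3): res(3,5)=18
after path 2 (4→1→2→7, push 4): res(3,5)=18
after path 3 (4→9→10→7, push 4): res(3,5)=18
after path 4 (4→1→3→5→0→8→7, push 3): res(3,5)=15
after path 5 (4→9→3→5→0→8→7, push 6): res(3,5)=9
after path 6 (4→9→3→5→6→0→8→7, push 2): res(3,5)=7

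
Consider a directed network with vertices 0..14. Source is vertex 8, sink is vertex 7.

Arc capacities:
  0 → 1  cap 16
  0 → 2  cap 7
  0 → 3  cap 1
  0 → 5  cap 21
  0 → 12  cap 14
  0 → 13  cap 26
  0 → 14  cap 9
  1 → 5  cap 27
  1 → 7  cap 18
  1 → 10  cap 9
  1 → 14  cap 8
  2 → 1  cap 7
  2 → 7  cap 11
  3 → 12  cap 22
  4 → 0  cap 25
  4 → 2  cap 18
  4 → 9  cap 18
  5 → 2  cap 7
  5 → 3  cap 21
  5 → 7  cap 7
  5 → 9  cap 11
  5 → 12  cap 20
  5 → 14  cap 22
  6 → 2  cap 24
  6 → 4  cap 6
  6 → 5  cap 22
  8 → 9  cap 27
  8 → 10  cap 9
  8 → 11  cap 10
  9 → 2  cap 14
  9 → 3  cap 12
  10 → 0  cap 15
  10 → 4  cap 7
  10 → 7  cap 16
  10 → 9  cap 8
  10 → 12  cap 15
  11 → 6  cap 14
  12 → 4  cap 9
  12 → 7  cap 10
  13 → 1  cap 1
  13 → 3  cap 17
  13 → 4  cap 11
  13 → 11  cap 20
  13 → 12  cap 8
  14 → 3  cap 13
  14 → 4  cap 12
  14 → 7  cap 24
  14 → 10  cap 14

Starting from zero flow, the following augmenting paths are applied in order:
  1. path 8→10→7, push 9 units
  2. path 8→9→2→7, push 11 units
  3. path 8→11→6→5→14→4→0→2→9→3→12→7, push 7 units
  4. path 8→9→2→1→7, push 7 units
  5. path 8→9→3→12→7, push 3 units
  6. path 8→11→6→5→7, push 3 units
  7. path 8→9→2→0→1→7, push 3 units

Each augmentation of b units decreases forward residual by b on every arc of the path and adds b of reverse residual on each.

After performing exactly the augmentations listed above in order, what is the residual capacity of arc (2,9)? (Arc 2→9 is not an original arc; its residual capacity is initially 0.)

Residual capacity of (2,9): 14

after path 1 (8→10→7, push 9): res(2,9)=0
after path 2 (8→9→2→7, push 11): res(2,9)=11
after path 3 (8→11→6→5→14→4→0→2→9→3→12→7, push 7): res(2,9)=4
after path 4 (8→9→2→1→7, push 7): res(2,9)=11
after path 5 (8→9→3→12→7, push 3): res(2,9)=11
after path 6 (8→11→6→5→7, push 3): res(2,9)=11
after path 7 (8→9→2→0→1→7, push 3): res(2,9)=14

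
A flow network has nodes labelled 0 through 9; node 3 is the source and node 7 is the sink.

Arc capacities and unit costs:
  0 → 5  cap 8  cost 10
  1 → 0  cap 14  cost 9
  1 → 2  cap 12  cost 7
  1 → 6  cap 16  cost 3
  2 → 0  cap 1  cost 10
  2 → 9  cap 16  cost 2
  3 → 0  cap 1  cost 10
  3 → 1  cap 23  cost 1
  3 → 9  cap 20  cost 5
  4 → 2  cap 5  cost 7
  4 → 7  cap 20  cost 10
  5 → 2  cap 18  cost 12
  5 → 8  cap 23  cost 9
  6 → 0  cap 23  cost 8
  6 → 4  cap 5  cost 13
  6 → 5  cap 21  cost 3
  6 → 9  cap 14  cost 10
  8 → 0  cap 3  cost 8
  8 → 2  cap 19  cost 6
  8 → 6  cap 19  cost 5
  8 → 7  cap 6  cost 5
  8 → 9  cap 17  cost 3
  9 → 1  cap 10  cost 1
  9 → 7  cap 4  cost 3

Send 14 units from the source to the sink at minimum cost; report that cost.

shortest-cost path #1: 3→9→7 push 4 @ unit cost 8 (adds 32)
shortest-cost path #2: 3→1→6→5→8→7 push 6 @ unit cost 21 (adds 126)
shortest-cost path #3: 3→1→6→4→7 push 4 @ unit cost 27 (adds 108)
total cost = 266

Minimum cost for 14 units: 266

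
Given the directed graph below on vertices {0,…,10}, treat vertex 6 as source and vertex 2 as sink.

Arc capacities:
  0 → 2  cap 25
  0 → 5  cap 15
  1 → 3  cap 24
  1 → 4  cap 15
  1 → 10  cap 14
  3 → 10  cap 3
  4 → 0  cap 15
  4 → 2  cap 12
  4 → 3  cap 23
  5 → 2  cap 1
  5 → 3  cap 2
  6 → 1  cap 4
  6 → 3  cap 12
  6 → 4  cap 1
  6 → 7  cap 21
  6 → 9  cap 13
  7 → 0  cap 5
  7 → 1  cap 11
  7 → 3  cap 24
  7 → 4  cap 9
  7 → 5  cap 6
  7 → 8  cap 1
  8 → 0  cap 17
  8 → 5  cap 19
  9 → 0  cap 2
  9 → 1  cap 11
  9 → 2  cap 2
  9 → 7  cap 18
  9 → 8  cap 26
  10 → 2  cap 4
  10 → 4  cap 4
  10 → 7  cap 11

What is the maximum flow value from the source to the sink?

Maximum flow value: 42

augment #1: 6→4→2 bottleneck 1, total now 1
augment #2: 6→9→2 bottleneck 2, total now 3
augment #3: 6→1→4→2 bottleneck 4, total now 7
augment #4: 6→3→10→2 bottleneck 3, total now 10
augment #5: 6→7→0→2 bottleneck 5, total now 15
augment #6: 6→7→4→2 bottleneck 7, total now 22
augment #7: 6→7→5→2 bottleneck 1, total now 23
augment #8: 6→9→0→2 bottleneck 2, total now 25
augment #9: 6→7→1→10→2 bottleneck 1, total now 26
augment #10: 6→7→4→0→2 bottleneck 2, total now 28
augment #11: 6→7→8→0→2 bottleneck 1, total now 29
augment #12: 6→9→8→0→2 bottleneck 9, total now 38
augment #13: 6→7→1→4→0→2 bottleneck 4, total now 42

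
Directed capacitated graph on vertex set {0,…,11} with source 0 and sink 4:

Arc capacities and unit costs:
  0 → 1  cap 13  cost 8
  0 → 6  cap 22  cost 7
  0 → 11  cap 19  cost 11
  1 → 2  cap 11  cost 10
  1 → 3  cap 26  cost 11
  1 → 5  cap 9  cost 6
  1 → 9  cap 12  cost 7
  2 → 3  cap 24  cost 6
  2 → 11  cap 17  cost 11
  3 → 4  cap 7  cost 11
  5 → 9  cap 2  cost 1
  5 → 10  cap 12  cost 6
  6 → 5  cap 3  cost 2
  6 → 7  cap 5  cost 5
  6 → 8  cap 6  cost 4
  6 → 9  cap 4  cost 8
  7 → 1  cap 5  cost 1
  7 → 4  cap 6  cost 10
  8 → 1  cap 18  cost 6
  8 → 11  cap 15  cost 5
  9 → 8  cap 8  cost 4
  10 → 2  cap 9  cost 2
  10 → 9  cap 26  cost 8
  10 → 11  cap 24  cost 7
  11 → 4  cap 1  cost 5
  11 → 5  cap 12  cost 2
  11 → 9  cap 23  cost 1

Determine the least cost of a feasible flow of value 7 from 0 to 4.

shortest-cost path #1: 0→11→4 push 1 @ unit cost 16 (adds 16)
shortest-cost path #2: 0→6→7→4 push 5 @ unit cost 22 (adds 110)
shortest-cost path #3: 0→1→3→4 push 1 @ unit cost 30 (adds 30)
total cost = 156

Minimum cost for 7 units: 156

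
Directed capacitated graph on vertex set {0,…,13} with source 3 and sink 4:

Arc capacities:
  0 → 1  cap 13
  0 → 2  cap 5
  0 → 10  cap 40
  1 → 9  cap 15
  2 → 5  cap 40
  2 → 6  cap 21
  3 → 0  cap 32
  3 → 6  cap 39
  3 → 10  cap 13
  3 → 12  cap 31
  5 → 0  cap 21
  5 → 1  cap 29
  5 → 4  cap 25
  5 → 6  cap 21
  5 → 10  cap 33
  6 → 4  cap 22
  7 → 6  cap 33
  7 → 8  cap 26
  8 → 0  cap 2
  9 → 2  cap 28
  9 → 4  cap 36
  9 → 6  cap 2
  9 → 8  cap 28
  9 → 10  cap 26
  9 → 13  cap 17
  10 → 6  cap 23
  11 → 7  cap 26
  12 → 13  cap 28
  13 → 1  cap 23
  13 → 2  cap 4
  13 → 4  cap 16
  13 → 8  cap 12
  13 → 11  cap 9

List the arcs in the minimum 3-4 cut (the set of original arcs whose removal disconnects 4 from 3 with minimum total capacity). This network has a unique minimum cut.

Min-cut arcs: {(0,2), (1,9), (6,4), (13,2), (13,4)} (total capacity 62)

augment #1: 3→6→4 push 22
augment #2: 3→12→13→4 push 16
augment #3: 3→0→1→9→4 push 13
augment #4: 3→0→2→5→4 push 5
augment #5: 3→12→13→1→9→4 push 2
augment #6: 3→12→13→2→5→4 push 4
max flow = 62; residual-reachable set from 3 gives S-side
cut edges (S→T): {(0,2), (1,9), (6,4), (13,2), (13,4)} total cap 62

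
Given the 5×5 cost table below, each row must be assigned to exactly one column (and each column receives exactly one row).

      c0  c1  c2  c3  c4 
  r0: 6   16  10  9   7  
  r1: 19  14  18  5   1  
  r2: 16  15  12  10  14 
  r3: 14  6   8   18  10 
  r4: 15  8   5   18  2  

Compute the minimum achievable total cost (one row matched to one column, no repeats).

Minimum assignment cost: 28

optimal assignment: row0→col0 (cost 6), row1→col4 (cost 1), row2→col3 (cost 10), row3→col1 (cost 6), row4→col2 (cost 5)
total = 6 + 1 + 10 + 6 + 5 = 28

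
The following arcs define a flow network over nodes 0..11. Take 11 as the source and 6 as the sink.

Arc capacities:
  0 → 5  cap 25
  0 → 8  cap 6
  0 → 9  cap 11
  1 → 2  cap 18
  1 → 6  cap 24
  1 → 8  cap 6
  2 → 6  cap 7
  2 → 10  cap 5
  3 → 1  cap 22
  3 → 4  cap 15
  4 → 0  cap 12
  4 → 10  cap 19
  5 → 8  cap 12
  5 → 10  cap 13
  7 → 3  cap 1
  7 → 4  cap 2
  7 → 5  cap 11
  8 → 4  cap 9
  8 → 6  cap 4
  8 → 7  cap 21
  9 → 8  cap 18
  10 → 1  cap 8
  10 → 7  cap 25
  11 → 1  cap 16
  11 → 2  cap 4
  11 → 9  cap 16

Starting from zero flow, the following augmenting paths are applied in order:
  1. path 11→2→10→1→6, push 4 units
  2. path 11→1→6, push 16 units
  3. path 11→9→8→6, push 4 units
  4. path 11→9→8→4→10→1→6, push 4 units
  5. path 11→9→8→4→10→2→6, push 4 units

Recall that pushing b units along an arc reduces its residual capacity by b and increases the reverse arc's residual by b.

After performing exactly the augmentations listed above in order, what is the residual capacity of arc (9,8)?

Residual capacity of (9,8): 6

after path 1 (11→2→10→1→6, push 4): res(9,8)=18
after path 2 (11→1→6, push 16): res(9,8)=18
after path 3 (11→9→8→6, push 4): res(9,8)=14
after path 4 (11→9→8→4→10→1→6, push 4): res(9,8)=10
after path 5 (11→9→8→4→10→2→6, push 4): res(9,8)=6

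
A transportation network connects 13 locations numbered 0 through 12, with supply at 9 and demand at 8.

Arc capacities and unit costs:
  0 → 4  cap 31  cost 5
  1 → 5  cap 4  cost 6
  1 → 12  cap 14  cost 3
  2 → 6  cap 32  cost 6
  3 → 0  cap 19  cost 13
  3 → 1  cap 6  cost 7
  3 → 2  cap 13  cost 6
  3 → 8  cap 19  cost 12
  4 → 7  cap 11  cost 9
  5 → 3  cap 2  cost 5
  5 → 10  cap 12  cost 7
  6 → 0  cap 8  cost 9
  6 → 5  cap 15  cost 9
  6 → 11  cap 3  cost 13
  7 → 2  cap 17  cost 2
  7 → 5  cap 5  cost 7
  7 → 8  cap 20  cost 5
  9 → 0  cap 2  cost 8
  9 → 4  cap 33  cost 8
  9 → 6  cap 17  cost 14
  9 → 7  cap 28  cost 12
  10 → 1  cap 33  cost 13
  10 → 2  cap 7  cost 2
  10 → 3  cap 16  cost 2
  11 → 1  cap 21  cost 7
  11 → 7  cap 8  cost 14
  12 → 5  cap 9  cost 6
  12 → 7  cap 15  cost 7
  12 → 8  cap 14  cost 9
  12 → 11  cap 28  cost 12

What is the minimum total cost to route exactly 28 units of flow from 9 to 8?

shortest-cost path #1: 9→7→8 push 20 @ unit cost 17 (adds 340)
shortest-cost path #2: 9→7→5→3→8 push 2 @ unit cost 36 (adds 72)
shortest-cost path #3: 9→7→5→10→3→8 push 3 @ unit cost 40 (adds 120)
shortest-cost path #4: 9→6→5→10→3→8 push 3 @ unit cost 44 (adds 132)
total cost = 664

Minimum cost for 28 units: 664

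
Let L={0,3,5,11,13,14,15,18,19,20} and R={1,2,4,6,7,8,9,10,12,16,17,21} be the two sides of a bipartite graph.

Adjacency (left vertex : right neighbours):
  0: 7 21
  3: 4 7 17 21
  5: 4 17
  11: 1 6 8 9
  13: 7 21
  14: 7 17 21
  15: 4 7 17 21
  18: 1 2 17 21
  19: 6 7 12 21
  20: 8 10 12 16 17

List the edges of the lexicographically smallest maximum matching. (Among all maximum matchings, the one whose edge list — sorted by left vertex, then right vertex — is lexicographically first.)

|M| = 8 (so the lex-smallest maximum matching has 8 edges)
process left vertices in ascending order; for each, take the smallest-labelled available neighbour that still permits 8 edges overall, or leave it unmatched if none does
lex-smallest matching: {0-7, 3-4, 5-17, 11-1, 13-21, 18-2, 19-6, 20-8}

Lex-smallest maximum matching: {(0,7), (3,4), (5,17), (11,1), (13,21), (18,2), (19,6), (20,8)}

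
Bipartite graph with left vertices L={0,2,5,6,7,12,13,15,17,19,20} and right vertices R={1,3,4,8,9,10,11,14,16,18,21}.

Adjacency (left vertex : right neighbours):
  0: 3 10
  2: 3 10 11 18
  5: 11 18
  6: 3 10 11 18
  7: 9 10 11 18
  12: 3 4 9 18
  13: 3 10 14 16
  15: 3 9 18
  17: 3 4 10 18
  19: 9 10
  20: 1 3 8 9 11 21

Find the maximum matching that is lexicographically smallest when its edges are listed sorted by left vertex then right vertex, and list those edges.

Lex-smallest maximum matching: {(0,3), (2,10), (5,11), (6,18), (7,9), (12,4), (13,14), (20,1)}

|M| = 8 (so the lex-smallest maximum matching has 8 edges)
process left vertices in ascending order; for each, take the smallest-labelled available neighbour that still permits 8 edges overall, or leave it unmatched if none does
lex-smallest matching: {0-3, 2-10, 5-11, 6-18, 7-9, 12-4, 13-14, 20-1}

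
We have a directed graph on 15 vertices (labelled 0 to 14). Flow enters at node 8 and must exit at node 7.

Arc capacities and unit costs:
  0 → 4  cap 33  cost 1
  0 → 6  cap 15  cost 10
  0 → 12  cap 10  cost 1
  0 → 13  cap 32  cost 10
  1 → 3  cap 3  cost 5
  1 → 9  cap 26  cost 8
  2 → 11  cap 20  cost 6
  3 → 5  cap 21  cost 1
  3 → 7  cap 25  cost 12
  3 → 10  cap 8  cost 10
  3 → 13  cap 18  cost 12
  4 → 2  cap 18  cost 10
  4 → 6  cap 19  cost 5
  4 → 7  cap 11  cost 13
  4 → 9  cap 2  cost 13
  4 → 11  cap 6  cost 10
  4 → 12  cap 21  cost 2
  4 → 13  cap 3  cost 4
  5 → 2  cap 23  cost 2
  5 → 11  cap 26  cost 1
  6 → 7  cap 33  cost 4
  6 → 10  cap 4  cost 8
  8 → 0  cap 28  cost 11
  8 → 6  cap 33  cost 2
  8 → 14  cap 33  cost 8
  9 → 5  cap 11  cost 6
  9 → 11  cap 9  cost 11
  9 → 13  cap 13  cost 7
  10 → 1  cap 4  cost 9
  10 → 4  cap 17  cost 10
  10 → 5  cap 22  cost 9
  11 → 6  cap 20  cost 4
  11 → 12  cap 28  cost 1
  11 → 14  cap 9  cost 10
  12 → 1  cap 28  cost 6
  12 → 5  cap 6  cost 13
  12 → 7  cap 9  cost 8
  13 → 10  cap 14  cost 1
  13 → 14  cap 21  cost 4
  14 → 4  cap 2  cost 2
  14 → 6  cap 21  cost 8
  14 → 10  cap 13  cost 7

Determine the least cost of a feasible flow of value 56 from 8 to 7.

shortest-cost path #1: 8→6→7 push 33 @ unit cost 6 (adds 198)
shortest-cost path #2: 8→0→12→7 push 9 @ unit cost 20 (adds 180)
shortest-cost path #3: 8→14→4→7 push 2 @ unit cost 23 (adds 46)
shortest-cost path #4: 8→0→4→7 push 9 @ unit cost 25 (adds 225)
shortest-cost path #5: 8→0→12→1→3→7 push 1 @ unit cost 35 (adds 35)
shortest-cost path #6: 8→0→4→12→1→3→7 push 2 @ unit cost 37 (adds 74)
total cost = 758

Minimum cost for 56 units: 758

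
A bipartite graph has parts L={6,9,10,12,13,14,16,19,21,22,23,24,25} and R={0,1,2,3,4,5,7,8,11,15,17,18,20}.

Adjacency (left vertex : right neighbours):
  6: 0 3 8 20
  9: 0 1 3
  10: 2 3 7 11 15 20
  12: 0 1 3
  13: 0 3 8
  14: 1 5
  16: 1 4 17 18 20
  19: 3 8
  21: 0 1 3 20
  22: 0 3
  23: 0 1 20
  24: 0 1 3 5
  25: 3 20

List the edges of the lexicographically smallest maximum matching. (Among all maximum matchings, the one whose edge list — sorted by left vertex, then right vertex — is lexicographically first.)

|M| = 8 (so the lex-smallest maximum matching has 8 edges)
process left vertices in ascending order; for each, take the smallest-labelled available neighbour that still permits 8 edges overall, or leave it unmatched if none does
lex-smallest matching: {6-0, 9-1, 10-2, 12-3, 13-8, 14-5, 16-4, 21-20}

Lex-smallest maximum matching: {(6,0), (9,1), (10,2), (12,3), (13,8), (14,5), (16,4), (21,20)}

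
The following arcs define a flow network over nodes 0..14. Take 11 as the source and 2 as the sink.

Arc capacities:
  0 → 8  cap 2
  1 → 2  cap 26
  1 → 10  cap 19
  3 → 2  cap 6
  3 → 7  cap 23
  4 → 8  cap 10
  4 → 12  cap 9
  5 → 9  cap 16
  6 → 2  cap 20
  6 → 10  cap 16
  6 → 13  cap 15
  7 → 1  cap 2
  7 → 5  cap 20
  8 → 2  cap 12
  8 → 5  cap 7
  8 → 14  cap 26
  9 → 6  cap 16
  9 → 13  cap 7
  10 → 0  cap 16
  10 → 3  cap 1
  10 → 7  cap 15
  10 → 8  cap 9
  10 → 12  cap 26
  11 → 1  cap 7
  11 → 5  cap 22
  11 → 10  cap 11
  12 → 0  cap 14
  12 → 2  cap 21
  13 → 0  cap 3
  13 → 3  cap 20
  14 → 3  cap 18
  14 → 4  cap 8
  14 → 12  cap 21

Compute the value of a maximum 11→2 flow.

Maximum flow value: 34

augment #1: 11→1→2 bottleneck 7, total now 7
augment #2: 11→10→3→2 bottleneck 1, total now 8
augment #3: 11→10→8→2 bottleneck 9, total now 17
augment #4: 11→10→12→2 bottleneck 1, total now 18
augment #5: 11→5→9→6→2 bottleneck 16, total now 34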